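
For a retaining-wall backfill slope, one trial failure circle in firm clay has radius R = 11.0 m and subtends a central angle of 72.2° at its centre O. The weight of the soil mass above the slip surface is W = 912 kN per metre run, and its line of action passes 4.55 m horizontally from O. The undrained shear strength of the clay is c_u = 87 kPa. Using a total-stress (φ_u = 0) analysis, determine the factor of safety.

FS = 3.20

Taking moments about the centre O, the resisting moment is provided by the undrained shear strength acting along the arc:
Arc length L_a = R·θ = 11.0·(72.2°·π/180) = 11.0·1.2601 = 13.86 m
M_R = c_u·L_a·R = 87·13.86·11.0 = 13265.4 kN·m/m
M_D = W·d = 912·4.55 = 4149.6 kN·m/m
FS = M_R / M_D = 13265.4 / 4149.6 = 3.197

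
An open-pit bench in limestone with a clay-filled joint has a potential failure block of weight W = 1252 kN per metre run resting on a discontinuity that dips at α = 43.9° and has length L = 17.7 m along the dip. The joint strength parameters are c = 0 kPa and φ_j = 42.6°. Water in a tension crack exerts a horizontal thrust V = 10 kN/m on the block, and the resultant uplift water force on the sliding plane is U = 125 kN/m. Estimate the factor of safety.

Resolving the block weight along and normal to the plane and applying the Mohr–Coulomb strength on the joint:
N' = W cosα − U − V sinα = 1252·cos43.9° − 125 − 10·sin43.9° = 770.2 kN/m
Driving force T = W sinα + V cosα = 1252·sin43.9° + 10·cos43.9° = 875.3 kN/m
Resisting force R = c·L + N'·tanφ_j = 0·17.7 + 770.2·tan42.6° = 0.0 + 708.2 = 708.2 kN/m
FS = R / T = 708.2 / 875.3 = 0.809

FS = 0.81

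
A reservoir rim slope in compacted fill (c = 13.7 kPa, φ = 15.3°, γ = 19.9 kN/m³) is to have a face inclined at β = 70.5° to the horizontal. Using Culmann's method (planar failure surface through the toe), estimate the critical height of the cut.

H_c = 5.83 m

Culmann's analysis gives the critical failure plane at α_cr = (β + φ)/2 = (70.5 + 15.3)/2 = 42.9°, and the critical height
H_c = (4c/γ) · sinβ cosφ / [1 − cos(β − φ)]
    = (4·13.7/19.9) · sin70.5°·cos15.3° / [1 − cos(55.2°)]
    = 2.754 · 0.9426·0.9646 / [1 − 0.5707]
    = 2.754 · 0.9092 / 0.4293
    = 5.83 m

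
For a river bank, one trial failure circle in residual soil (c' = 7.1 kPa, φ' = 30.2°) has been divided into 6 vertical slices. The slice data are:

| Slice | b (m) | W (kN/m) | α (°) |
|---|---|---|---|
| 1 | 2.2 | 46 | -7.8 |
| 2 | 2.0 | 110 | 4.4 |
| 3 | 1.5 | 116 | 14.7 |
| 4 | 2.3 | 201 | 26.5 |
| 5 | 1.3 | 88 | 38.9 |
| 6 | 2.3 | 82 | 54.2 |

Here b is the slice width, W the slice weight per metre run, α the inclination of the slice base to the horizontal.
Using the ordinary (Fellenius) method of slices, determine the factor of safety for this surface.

FS = 1.76

Ordinary method of slices: FS = Σ[c'·Δl_i + (W_i cosα_i)·tanφ'] / Σ W_i sinα_i, with Δl_i = b_i / cosα_i.
Slice 1: Δl = 2.2/cos(-7.8°) = 2.221 m; N'_1 = 46·cos(-7.8°) = 45.6; c'Δl = 15.77; W sinα = -6.2
Slice 2: Δl = 2.0/cos4.4° = 2.006 m; N'_2 = 110·cos4.4° = 109.7; c'Δl = 14.24; W sinα = 8.4
Slice 3: Δl = 1.5/cos14.7° = 1.551 m; N'_3 = 116·cos14.7° = 112.2; c'Δl = 11.01; W sinα = 29.4
Slice 4: Δl = 2.3/cos26.5° = 2.570 m; N'_4 = 201·cos26.5° = 179.9; c'Δl = 18.25; W sinα = 89.7
Slice 5: Δl = 1.3/cos38.9° = 1.670 m; N'_5 = 88·cos38.9° = 68.5; c'Δl = 11.86; W sinα = 55.3
Slice 6: Δl = 2.3/cos54.2° = 3.932 m; N'_6 = 82·cos54.2° = 48.0; c'Δl = 27.92; W sinα = 66.5
Σc'Δl = 99.0 kN/m; ΣN' = 563.8 kN/m; ΣW sinα = 243.1 kN/m
Resisting = 99.0 + 563.8·tan30.2° = 99.0 + 328.1 = 427.2 kN/m
FS = 427.2 / 243.1 = 1.757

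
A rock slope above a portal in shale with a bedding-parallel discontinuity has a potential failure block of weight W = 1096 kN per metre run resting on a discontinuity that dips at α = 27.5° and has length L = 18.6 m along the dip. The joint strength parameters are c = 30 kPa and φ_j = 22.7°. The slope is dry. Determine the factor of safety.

FS = 1.91

Resolving the block weight along and normal to the plane and applying the Mohr–Coulomb strength on the joint:
N' = W cosα = 1096·cos27.5° = 972.2 kN/m
Driving force T = W sinα = 1096·sin27.5° = 506.1 kN/m
Resisting force R = c·L + N'·tanφ_j = 30·18.6 + 972.2·tan22.7° = 558.0 + 406.7 = 964.7 kN/m
FS = R / T = 964.7 / 506.1 = 1.906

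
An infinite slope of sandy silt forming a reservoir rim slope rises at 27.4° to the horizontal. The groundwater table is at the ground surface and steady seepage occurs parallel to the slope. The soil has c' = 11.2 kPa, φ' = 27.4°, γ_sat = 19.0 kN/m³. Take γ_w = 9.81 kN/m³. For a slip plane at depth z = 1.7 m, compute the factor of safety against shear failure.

With seepage parallel to the slope and the water table at the surface, the effective normal stress on the slip plane uses the buoyant unit weight γ' = γ_sat − γ_w while the driving shear stress uses γ_sat:
FS = [c' + γ' z cos²β tanφ'] / [γ_sat z sinβ cosβ]
γ' = 19.0 − 9.81 = 9.19 kN/m³
Numerator = 11.2 + 9.19·1.7·cos²27.4°·tan27.4° = 11.2 + 9.19·1.7·0.7882·0.5184 = 17.583 kPa
Denominator = 19.0·1.7·sin27.4°·cos27.4° = 19.0·1.7·0.4602·0.8878 = 13.197 kPa
FS = 17.583 / 13.197 = 1.332

FS = 1.33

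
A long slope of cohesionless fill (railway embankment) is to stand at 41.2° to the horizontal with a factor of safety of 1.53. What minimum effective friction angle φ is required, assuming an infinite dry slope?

φ = 53.3°

FS = tanφ/tanβ ⇒ tanφ = FS · tanβ = 1.53 · tan41.2° = 1.3394
φ = arctan(1.3394) = 53.26°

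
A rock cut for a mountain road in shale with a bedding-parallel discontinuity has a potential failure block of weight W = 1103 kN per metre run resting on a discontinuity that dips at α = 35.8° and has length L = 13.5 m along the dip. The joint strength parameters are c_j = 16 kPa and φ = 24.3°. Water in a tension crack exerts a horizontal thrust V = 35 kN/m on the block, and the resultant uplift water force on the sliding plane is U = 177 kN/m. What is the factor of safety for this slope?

FS = 0.79

Resolving the block weight along and normal to the plane and applying the Mohr–Coulomb strength on the joint:
N' = W cosα − U − V sinα = 1103·cos35.8° − 177 − 35·sin35.8° = 697.1 kN/m
Driving force T = W sinα + V cosα = 1103·sin35.8° + 35·cos35.8° = 673.6 kN/m
Resisting force R = c_j·L + N'·tanφ = 16·13.5 + 697.1·tan24.3° = 216.0 + 314.8 = 530.8 kN/m
FS = R / T = 530.8 / 673.6 = 0.788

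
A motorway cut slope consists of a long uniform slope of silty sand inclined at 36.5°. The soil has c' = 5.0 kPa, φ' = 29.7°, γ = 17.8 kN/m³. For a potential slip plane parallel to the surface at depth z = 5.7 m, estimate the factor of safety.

For an infinite slope with a slip plane parallel to the surface (no pore pressure): FS = [c' + γz cos²β tanφ'] / [γz sinβ cosβ].
γz = 17.8·5.7 = 101.46 kN/m²
Numerator = 5.0 + 101.46·cos²36.5°·tan29.7° = 5.0 + 101.46·0.6462·0.5704 = 42.396 kPa
Denominator = 101.46·sin36.5°·cos36.5° = 101.46·0.5948·0.8039 = 48.513 kPa
FS = 42.396 / 48.513 = 0.874

FS = 0.87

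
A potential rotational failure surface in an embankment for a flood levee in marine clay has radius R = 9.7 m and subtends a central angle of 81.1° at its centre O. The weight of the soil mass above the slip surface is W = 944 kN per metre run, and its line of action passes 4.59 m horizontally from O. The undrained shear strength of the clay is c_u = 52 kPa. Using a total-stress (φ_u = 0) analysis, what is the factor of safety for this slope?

FS = 1.60

Taking moments about the centre O, the resisting moment is provided by the undrained shear strength acting along the arc:
Arc length L_a = R·θ = 9.7·(81.1°·π/180) = 9.7·1.4155 = 13.73 m
M_R = c_u·L_a·R = 52·13.73·9.7 = 6925.4 kN·m/m
M_D = W·d = 944·4.59 = 4333.0 kN·m/m
FS = M_R / M_D = 6925.4 / 4333.0 = 1.598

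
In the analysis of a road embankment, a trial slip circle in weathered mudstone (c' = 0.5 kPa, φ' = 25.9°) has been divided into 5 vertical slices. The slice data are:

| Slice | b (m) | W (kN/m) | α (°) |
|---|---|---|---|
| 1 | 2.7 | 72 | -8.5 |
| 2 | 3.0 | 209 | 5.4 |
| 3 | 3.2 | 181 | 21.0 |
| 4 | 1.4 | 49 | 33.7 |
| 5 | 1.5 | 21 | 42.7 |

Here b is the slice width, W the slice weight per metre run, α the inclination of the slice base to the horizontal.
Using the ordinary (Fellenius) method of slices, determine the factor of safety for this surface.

FS = 2.18

Ordinary method of slices: FS = Σ[c'·Δl_i + (W_i cosα_i)·tanφ'] / Σ W_i sinα_i, with Δl_i = b_i / cosα_i.
Slice 1: Δl = 2.7/cos(-8.5°) = 2.730 m; N'_1 = 72·cos(-8.5°) = 71.2; c'Δl = 1.36; W sinα = -10.6
Slice 2: Δl = 3.0/cos5.4° = 3.013 m; N'_2 = 209·cos5.4° = 208.1; c'Δl = 1.51; W sinα = 19.7
Slice 3: Δl = 3.2/cos21.0° = 3.428 m; N'_3 = 181·cos21.0° = 169.0; c'Δl = 1.71; W sinα = 64.9
Slice 4: Δl = 1.4/cos33.7° = 1.683 m; N'_4 = 49·cos33.7° = 40.8; c'Δl = 0.84; W sinα = 27.2
Slice 5: Δl = 1.5/cos42.7° = 2.041 m; N'_5 = 21·cos42.7° = 15.4; c'Δl = 1.02; W sinα = 14.2
Σc'Δl = 6.4 kN/m; ΣN' = 504.5 kN/m; ΣW sinα = 115.3 kN/m
Resisting = 6.4 + 504.5·tan25.9° = 6.4 + 245.0 = 251.4 kN/m
FS = 251.4 / 115.3 = 2.180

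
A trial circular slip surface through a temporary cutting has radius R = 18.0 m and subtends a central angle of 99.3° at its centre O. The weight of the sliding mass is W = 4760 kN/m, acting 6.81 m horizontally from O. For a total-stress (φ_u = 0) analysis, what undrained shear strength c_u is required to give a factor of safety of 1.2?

FS = c_u·L_a·R / (W·d), so c_u = FS·W·d / (L_a·R).
Arc length L_a = R·θ = 18.0·(99.3°·π/180) = 18.0·1.7331 = 31.20 m
c_u = 1.2·4760·6.81 / (31.20·18.0) = 38898.7 / 561.53 = 69.27 kPa

c_u = 69.3 kPa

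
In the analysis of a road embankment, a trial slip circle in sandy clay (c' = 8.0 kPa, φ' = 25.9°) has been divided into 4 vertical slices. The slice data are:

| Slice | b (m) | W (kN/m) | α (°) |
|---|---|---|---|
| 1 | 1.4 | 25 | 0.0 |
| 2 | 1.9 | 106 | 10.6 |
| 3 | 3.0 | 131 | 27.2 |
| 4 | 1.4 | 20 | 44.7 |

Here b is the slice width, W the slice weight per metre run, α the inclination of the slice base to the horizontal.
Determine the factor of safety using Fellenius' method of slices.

Ordinary method of slices: FS = Σ[c'·Δl_i + (W_i cosα_i)·tanφ'] / Σ W_i sinα_i, with Δl_i = b_i / cosα_i.
Slice 1: Δl = 1.4/cos0.0° = 1.400 m; N'_1 = 25·cos0.0° = 25.0; c'Δl = 11.20; W sinα = 0.0
Slice 2: Δl = 1.9/cos10.6° = 1.933 m; N'_2 = 106·cos10.6° = 104.2; c'Δl = 15.46; W sinα = 19.5
Slice 3: Δl = 3.0/cos27.2° = 3.373 m; N'_3 = 131·cos27.2° = 116.5; c'Δl = 26.98; W sinα = 59.9
Slice 4: Δl = 1.4/cos44.7° = 1.970 m; N'_4 = 20·cos44.7° = 14.2; c'Δl = 15.76; W sinα = 14.1
Σc'Δl = 69.4 kN/m; ΣN' = 259.9 kN/m; ΣW sinα = 93.4 kN/m
Resisting = 69.4 + 259.9·tan25.9° = 69.4 + 126.2 = 195.6 kN/m
FS = 195.6 / 93.4 = 2.093

FS = 2.09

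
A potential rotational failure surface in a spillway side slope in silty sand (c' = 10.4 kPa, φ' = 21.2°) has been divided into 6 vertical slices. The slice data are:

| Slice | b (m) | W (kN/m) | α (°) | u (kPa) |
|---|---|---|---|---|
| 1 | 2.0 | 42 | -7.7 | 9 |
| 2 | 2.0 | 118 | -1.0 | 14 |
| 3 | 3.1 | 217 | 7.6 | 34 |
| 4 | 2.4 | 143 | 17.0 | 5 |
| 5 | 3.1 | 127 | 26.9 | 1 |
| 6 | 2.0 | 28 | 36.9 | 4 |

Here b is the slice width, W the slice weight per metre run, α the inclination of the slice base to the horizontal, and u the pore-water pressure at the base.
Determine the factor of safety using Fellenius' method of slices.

Ordinary method of slices: FS = Σ[c'·Δl_i + (W_i cosα_i − u_i·Δl_i)·tanφ'] / Σ W_i sinα_i, with Δl_i = b_i / cosα_i.
Slice 1: Δl = 2.0/cos(-7.7°) = 2.018 m; N'_1 = 42·cos(-7.7°) − 9·2.018 = 23.5; c'Δl = 20.99; W sinα = -5.6
Slice 2: Δl = 2.0/cos(-1.0°) = 2.000 m; N'_2 = 118·cos(-1.0°) − 14·2.000 = 90.0; c'Δl = 20.80; W sinα = -2.1
Slice 3: Δl = 3.1/cos7.6° = 3.127 m; N'_3 = 217·cos7.6° − 34·3.127 = 108.8; c'Δl = 32.53; W sinα = 28.7
Slice 4: Δl = 2.4/cos17.0° = 2.510 m; N'_4 = 143·cos17.0° − 5·2.510 = 124.2; c'Δl = 26.10; W sinα = 41.8
Slice 5: Δl = 3.1/cos26.9° = 3.476 m; N'_5 = 127·cos26.9° − 1·3.476 = 109.8; c'Δl = 36.15; W sinα = 57.5
Slice 6: Δl = 2.0/cos36.9° = 2.501 m; N'_6 = 28·cos36.9° − 4·2.501 = 12.4; c'Δl = 26.01; W sinα = 16.8
Σc'Δl = 162.6 kN/m; ΣN' = 468.6 kN/m; ΣW sinα = 137.1 kN/m
Resisting = 162.6 + 468.6·tan21.2° = 162.6 + 181.7 = 344.3 kN/m
FS = 344.3 / 137.1 = 2.512

FS = 2.51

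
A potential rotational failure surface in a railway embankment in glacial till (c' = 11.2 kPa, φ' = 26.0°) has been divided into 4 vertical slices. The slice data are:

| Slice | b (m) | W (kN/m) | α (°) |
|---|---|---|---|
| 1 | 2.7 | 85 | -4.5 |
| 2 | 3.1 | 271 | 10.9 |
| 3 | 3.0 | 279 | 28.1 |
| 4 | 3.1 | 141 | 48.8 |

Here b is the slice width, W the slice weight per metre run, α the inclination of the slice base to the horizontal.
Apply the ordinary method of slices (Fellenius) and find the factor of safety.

Ordinary method of slices: FS = Σ[c'·Δl_i + (W_i cosα_i)·tanφ'] / Σ W_i sinα_i, with Δl_i = b_i / cosα_i.
Slice 1: Δl = 2.7/cos(-4.5°) = 2.708 m; N'_1 = 85·cos(-4.5°) = 84.7; c'Δl = 30.33; W sinα = -6.7
Slice 2: Δl = 3.1/cos10.9° = 3.157 m; N'_2 = 271·cos10.9° = 266.1; c'Δl = 35.36; W sinα = 51.2
Slice 3: Δl = 3.0/cos28.1° = 3.401 m; N'_3 = 279·cos28.1° = 246.1; c'Δl = 38.09; W sinα = 131.4
Slice 4: Δl = 3.1/cos48.8° = 4.706 m; N'_4 = 141·cos48.8° = 92.9; c'Δl = 52.71; W sinα = 106.1
Σc'Δl = 156.5 kN/m; ΣN' = 689.8 kN/m; ΣW sinα = 282.1 kN/m
Resisting = 156.5 + 689.8·tan26.0° = 156.5 + 336.5 = 492.9 kN/m
FS = 492.9 / 282.1 = 1.748

FS = 1.75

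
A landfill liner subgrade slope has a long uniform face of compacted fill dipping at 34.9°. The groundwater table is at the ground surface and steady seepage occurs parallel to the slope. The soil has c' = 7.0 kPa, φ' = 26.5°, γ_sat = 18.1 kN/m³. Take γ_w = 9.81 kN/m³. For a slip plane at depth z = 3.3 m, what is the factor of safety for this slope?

With seepage parallel to the slope and the water table at the surface, the effective normal stress on the slip plane uses the buoyant unit weight γ' = γ_sat − γ_w while the driving shear stress uses γ_sat:
FS = [c' + γ' z cos²β tanφ'] / [γ_sat z sinβ cosβ]
γ' = 18.1 − 9.81 = 8.29 kN/m³
Numerator = 7.0 + 8.29·3.3·cos²34.9°·tan26.5° = 7.0 + 8.29·3.3·0.6726·0.4986 = 16.175 kPa
Denominator = 18.1·3.3·sin34.9°·cos34.9° = 18.1·3.3·0.5721·0.8202 = 28.028 kPa
FS = 16.175 / 28.028 = 0.577

FS = 0.58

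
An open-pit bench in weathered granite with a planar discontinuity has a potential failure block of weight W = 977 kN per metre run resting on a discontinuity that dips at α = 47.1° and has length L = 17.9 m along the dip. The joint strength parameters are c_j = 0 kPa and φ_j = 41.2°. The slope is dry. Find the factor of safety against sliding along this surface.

Resolving the block weight along and normal to the plane and applying the Mohr–Coulomb strength on the joint:
N' = W cosα = 977·cos47.1° = 665.1 kN/m
Driving force T = W sinα = 977·sin47.1° = 715.7 kN/m
Resisting force R = c_j·L + N'·tanφ_j = 0·17.9 + 665.1·tan41.2° = 0.0 + 582.2 = 582.2 kN/m
FS = R / T = 582.2 / 715.7 = 0.814

FS = 0.81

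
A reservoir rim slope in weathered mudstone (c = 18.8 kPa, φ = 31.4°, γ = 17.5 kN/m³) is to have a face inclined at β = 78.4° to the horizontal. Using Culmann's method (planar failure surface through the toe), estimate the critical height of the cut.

Culmann's analysis gives the critical failure plane at α_cr = (β + φ)/2 = (78.4 + 31.4)/2 = 54.9°, and the critical height
H_c = (4c/γ) · sinβ cosφ / [1 − cos(β − φ)]
    = (4·18.8/17.5) · sin78.4°·cos31.4° / [1 − cos(47.0°)]
    = 4.297 · 0.9796·0.8536 / [1 − 0.6820]
    = 4.297 · 0.8361 / 0.3180
    = 11.30 m

H_c = 11.30 m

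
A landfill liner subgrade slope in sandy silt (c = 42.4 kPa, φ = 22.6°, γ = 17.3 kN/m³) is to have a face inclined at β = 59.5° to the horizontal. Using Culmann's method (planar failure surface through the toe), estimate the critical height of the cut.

Culmann's analysis gives the critical failure plane at α_cr = (β + φ)/2 = (59.5 + 22.6)/2 = 41.0°, and the critical height
H_c = (4c/γ) · sinβ cosφ / [1 − cos(β − φ)]
    = (4·42.4/17.3) · sin59.5°·cos22.6° / [1 − cos(36.9°)]
    = 9.803 · 0.8616·0.9232 / [1 − 0.7997]
    = 9.803 · 0.7955 / 0.2003
    = 38.93 m

H_c = 38.93 m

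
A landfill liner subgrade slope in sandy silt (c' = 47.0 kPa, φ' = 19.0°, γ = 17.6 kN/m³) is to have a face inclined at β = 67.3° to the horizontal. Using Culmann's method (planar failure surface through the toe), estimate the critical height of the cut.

Culmann's analysis gives the critical failure plane at α_cr = (β + φ')/2 = (67.3 + 19.0)/2 = 43.1°, and the critical height
H_c = (4c'/γ) · sinβ cosφ' / [1 − cos(β − φ')]
    = (4·47.0/17.6) · sin67.3°·cos19.0° / [1 − cos(48.3°)]
    = 10.682 · 0.9225·0.9455 / [1 − 0.6652]
    = 10.682 · 0.8723 / 0.3348
    = 27.83 m

H_c = 27.83 m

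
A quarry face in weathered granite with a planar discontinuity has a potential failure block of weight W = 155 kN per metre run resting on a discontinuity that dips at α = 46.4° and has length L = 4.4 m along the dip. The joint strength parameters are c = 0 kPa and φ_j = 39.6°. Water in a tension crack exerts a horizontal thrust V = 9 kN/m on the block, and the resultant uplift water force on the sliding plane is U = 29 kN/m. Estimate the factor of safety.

FS = 0.50

Resolving the block weight along and normal to the plane and applying the Mohr–Coulomb strength on the joint:
N' = W cosα − U − V sinα = 155·cos46.4° − 29 − 9·sin46.4° = 71.4 kN/m
Driving force T = W sinα + V cosα = 155·sin46.4° + 9·cos46.4° = 118.5 kN/m
Resisting force R = c·L + N'·tanφ_j = 0·4.4 + 71.4·tan39.6° = 0.0 + 59.0 = 59.0 kN/m
FS = R / T = 59.0 / 118.5 = 0.498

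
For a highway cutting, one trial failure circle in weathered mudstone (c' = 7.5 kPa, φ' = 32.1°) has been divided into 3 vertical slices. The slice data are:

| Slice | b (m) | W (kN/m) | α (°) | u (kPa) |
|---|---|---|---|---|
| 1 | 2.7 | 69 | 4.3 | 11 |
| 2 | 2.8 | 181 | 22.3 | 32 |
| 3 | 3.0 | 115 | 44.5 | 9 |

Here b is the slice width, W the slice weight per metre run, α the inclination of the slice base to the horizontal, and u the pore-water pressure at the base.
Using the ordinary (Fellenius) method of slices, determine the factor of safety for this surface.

FS = 1.11

Ordinary method of slices: FS = Σ[c'·Δl_i + (W_i cosα_i − u_i·Δl_i)·tanφ'] / Σ W_i sinα_i, with Δl_i = b_i / cosα_i.
Slice 1: Δl = 2.7/cos4.3° = 2.708 m; N'_1 = 69·cos4.3° − 11·2.708 = 39.0; c'Δl = 20.31; W sinα = 5.2
Slice 2: Δl = 2.8/cos22.3° = 3.026 m; N'_2 = 181·cos22.3° − 32·3.026 = 70.6; c'Δl = 22.70; W sinα = 68.7
Slice 3: Δl = 3.0/cos44.5° = 4.206 m; N'_3 = 115·cos44.5° − 9·4.206 = 44.2; c'Δl = 31.55; W sinα = 80.6
Σc'Δl = 74.6 kN/m; ΣN' = 153.8 kN/m; ΣW sinα = 154.5 kN/m
Resisting = 74.6 + 153.8·tan32.1° = 74.6 + 96.5 = 171.0 kN/m
FS = 171.0 / 154.5 = 1.107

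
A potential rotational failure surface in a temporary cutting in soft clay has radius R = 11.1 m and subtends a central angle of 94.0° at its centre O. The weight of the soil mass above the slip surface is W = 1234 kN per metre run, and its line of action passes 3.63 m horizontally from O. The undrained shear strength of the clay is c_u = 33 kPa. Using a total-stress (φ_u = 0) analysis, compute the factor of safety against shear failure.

FS = 1.49

Taking moments about the centre O, the resisting moment is provided by the undrained shear strength acting along the arc:
Arc length L_a = R·θ = 11.1·(94.0°·π/180) = 11.1·1.6406 = 18.21 m
M_R = c_u·L_a·R = 33·18.21·11.1 = 6670.6 kN·m/m
M_D = W·d = 1234·3.63 = 4479.4 kN·m/m
FS = M_R / M_D = 6670.6 / 4479.4 = 1.489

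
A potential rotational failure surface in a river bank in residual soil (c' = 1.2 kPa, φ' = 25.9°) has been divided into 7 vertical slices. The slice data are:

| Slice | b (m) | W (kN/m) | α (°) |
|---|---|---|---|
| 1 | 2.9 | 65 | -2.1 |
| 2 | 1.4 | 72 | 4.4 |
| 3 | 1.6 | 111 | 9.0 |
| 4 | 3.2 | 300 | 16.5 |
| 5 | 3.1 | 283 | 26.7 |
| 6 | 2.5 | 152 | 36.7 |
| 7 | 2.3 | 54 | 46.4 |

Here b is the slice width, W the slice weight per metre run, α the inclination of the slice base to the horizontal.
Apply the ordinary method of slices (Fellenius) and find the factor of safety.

FS = 1.33

Ordinary method of slices: FS = Σ[c'·Δl_i + (W_i cosα_i)·tanφ'] / Σ W_i sinα_i, with Δl_i = b_i / cosα_i.
Slice 1: Δl = 2.9/cos(-2.1°) = 2.902 m; N'_1 = 65·cos(-2.1°) = 65.0; c'Δl = 3.48; W sinα = -2.4
Slice 2: Δl = 1.4/cos4.4° = 1.404 m; N'_2 = 72·cos4.4° = 71.8; c'Δl = 1.68; W sinα = 5.5
Slice 3: Δl = 1.6/cos9.0° = 1.620 m; N'_3 = 111·cos9.0° = 109.6; c'Δl = 1.94; W sinα = 17.4
Slice 4: Δl = 3.2/cos16.5° = 3.337 m; N'_4 = 300·cos16.5° = 287.6; c'Δl = 4.00; W sinα = 85.2
Slice 5: Δl = 3.1/cos26.7° = 3.470 m; N'_5 = 283·cos26.7° = 252.8; c'Δl = 4.16; W sinα = 127.2
Slice 6: Δl = 2.5/cos36.7° = 3.118 m; N'_6 = 152·cos36.7° = 121.9; c'Δl = 3.74; W sinα = 90.8
Slice 7: Δl = 2.3/cos46.4° = 3.335 m; N'_7 = 54·cos46.4° = 37.2; c'Δl = 4.00; W sinα = 39.1
Σc'Δl = 23.0 kN/m; ΣN' = 946.0 kN/m; ΣW sinα = 362.8 kN/m
Resisting = 23.0 + 946.0·tan25.9° = 23.0 + 459.3 = 482.4 kN/m
FS = 482.4 / 362.8 = 1.329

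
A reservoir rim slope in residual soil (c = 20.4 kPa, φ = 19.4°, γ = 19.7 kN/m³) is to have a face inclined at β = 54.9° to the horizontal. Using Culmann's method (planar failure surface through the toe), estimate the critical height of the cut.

H_c = 17.20 m

Culmann's analysis gives the critical failure plane at α_cr = (β + φ)/2 = (54.9 + 19.4)/2 = 37.1°, and the critical height
H_c = (4c/γ) · sinβ cosφ / [1 − cos(β − φ)]
    = (4·20.4/19.7) · sin54.9°·cos19.4° / [1 − cos(35.5°)]
    = 4.142 · 0.8181·0.9432 / [1 − 0.8141]
    = 4.142 · 0.7717 / 0.1859
    = 17.20 m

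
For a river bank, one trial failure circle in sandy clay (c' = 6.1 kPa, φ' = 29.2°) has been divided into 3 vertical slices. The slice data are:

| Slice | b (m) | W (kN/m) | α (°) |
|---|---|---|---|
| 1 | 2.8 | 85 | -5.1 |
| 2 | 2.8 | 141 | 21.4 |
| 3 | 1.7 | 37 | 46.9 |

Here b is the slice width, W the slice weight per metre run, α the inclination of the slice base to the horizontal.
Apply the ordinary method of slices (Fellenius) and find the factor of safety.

FS = 2.62

Ordinary method of slices: FS = Σ[c'·Δl_i + (W_i cosα_i)·tanφ'] / Σ W_i sinα_i, with Δl_i = b_i / cosα_i.
Slice 1: Δl = 2.8/cos(-5.1°) = 2.811 m; N'_1 = 85·cos(-5.1°) = 84.7; c'Δl = 17.15; W sinα = -7.6
Slice 2: Δl = 2.8/cos21.4° = 3.007 m; N'_2 = 141·cos21.4° = 131.3; c'Δl = 18.34; W sinα = 51.4
Slice 3: Δl = 1.7/cos46.9° = 2.488 m; N'_3 = 37·cos46.9° = 25.3; c'Δl = 15.18; W sinα = 27.0
Σc'Δl = 50.7 kN/m; ΣN' = 241.2 kN/m; ΣW sinα = 70.9 kN/m
Resisting = 50.7 + 241.2·tan29.2° = 50.7 + 134.8 = 185.5 kN/m
FS = 185.5 / 70.9 = 2.616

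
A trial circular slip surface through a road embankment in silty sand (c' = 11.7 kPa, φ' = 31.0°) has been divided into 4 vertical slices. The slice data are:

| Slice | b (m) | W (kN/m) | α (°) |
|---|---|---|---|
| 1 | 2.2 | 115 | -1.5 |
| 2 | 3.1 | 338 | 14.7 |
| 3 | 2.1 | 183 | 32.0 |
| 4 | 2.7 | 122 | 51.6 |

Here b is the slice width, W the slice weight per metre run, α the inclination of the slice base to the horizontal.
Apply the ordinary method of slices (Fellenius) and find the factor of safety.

Ordinary method of slices: FS = Σ[c'·Δl_i + (W_i cosα_i)·tanφ'] / Σ W_i sinα_i, with Δl_i = b_i / cosα_i.
Slice 1: Δl = 2.2/cos(-1.5°) = 2.201 m; N'_1 = 115·cos(-1.5°) = 115.0; c'Δl = 25.75; W sinα = -3.0
Slice 2: Δl = 3.1/cos14.7° = 3.205 m; N'_2 = 338·cos14.7° = 326.9; c'Δl = 37.50; W sinα = 85.8
Slice 3: Δl = 2.1/cos32.0° = 2.476 m; N'_3 = 183·cos32.0° = 155.2; c'Δl = 28.97; W sinα = 97.0
Slice 4: Δl = 2.7/cos51.6° = 4.347 m; N'_4 = 122·cos51.6° = 75.8; c'Δl = 50.86; W sinα = 95.6
Σc'Δl = 143.1 kN/m; ΣN' = 672.9 kN/m; ΣW sinα = 275.3 kN/m
Resisting = 143.1 + 672.9·tan31.0° = 143.1 + 404.3 = 547.4 kN/m
FS = 547.4 / 275.3 = 1.988

FS = 1.99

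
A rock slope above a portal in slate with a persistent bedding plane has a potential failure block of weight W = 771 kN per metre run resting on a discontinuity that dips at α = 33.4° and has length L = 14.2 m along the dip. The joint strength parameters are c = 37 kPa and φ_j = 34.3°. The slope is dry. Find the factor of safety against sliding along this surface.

Resolving the block weight along and normal to the plane and applying the Mohr–Coulomb strength on the joint:
N' = W cosα = 771·cos33.4° = 643.7 kN/m
Driving force T = W sinα = 771·sin33.4° = 424.4 kN/m
Resisting force R = c·L + N'·tanφ_j = 37·14.2 + 643.7·tan34.3° = 525.4 + 439.1 = 964.5 kN/m
FS = R / T = 964.5 / 424.4 = 2.272

FS = 2.27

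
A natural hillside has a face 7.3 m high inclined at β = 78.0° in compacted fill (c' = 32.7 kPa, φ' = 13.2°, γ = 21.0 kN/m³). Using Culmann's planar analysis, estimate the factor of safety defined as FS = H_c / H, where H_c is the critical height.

H_c = (4c'/γ) · sinβ cosφ' / [1 − cos(β − φ')]
    = (4·32.7/21.0) · sin78.0°·cos13.2° / [1 − cos64.8°]
    = 6.229 · 0.9523 / 0.5742 = 10.33 m
FS = H_c / H = 10.33 / 7.3 = 1.415

FS = 1.42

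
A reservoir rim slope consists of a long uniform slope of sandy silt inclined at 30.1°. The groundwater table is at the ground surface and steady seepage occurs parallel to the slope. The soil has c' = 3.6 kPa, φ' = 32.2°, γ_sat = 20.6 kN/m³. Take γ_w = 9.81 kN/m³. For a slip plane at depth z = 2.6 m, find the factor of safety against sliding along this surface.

With seepage parallel to the slope and the water table at the surface, the effective normal stress on the slip plane uses the buoyant unit weight γ' = γ_sat − γ_w while the driving shear stress uses γ_sat:
FS = [c' + γ' z cos²β tanφ'] / [γ_sat z sinβ cosβ]
γ' = 20.6 − 9.81 = 10.79 kN/m³
Numerator = 3.6 + 10.79·2.6·cos²30.1°·tan32.2° = 3.6 + 10.79·2.6·0.7485·0.6297 = 16.823 kPa
Denominator = 20.6·2.6·sin30.1°·cos30.1° = 20.6·2.6·0.5015·0.8652 = 23.239 kPa
FS = 16.823 / 23.239 = 0.724

FS = 0.72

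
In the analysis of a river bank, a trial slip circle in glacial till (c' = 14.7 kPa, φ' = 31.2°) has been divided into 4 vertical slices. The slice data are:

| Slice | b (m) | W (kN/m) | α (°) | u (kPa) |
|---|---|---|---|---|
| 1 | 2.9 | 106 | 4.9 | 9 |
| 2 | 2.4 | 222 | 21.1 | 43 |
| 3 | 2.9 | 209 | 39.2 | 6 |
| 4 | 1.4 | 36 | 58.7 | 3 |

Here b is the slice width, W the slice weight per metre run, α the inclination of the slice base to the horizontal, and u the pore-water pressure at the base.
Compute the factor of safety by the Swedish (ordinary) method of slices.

FS = 1.48

Ordinary method of slices: FS = Σ[c'·Δl_i + (W_i cosα_i − u_i·Δl_i)·tanφ'] / Σ W_i sinα_i, with Δl_i = b_i / cosα_i.
Slice 1: Δl = 2.9/cos4.9° = 2.911 m; N'_1 = 106·cos4.9° − 9·2.911 = 79.4; c'Δl = 42.79; W sinα = 9.1
Slice 2: Δl = 2.4/cos21.1° = 2.572 m; N'_2 = 222·cos21.1° − 43·2.572 = 96.5; c'Δl = 37.82; W sinα = 79.9
Slice 3: Δl = 2.9/cos39.2° = 3.742 m; N'_3 = 209·cos39.2° − 6·3.742 = 139.5; c'Δl = 55.01; W sinα = 132.1
Slice 4: Δl = 1.4/cos58.7° = 2.695 m; N'_4 = 36·cos58.7° − 3·2.695 = 10.6; c'Δl = 39.61; W sinα = 30.8
Σc'Δl = 175.2 kN/m; ΣN' = 326.0 kN/m; ΣW sinα = 251.8 kN/m
Resisting = 175.2 + 326.0·tan31.2° = 175.2 + 197.5 = 372.7 kN/m
FS = 372.7 / 251.8 = 1.480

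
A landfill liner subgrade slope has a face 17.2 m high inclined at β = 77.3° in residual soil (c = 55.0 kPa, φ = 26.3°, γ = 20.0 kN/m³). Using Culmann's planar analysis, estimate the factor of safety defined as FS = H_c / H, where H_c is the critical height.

FS = 1.51

H_c = (4c/γ) · sinβ cosφ / [1 − cos(β − φ)]
    = (4·55.0/20.0) · sin77.3°·cos26.3° / [1 − cos51.0°]
    = 11.000 · 0.8746 / 0.3707 = 25.95 m
FS = H_c / H = 25.95 / 17.2 = 1.509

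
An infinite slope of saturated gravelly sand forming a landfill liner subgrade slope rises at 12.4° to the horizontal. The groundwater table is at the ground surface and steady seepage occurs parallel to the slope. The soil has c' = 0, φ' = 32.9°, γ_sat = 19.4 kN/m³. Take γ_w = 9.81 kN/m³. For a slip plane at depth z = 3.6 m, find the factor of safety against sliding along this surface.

With seepage parallel to the slope and the water table at the surface, the effective normal stress on the slip plane uses the buoyant unit weight γ' = γ_sat − γ_w while the driving shear stress uses γ_sat:
FS = [c' + γ' z cos²β tanφ'] / [γ_sat z sinβ cosβ]
(For c' = 0 this reduces to FS = (γ'/γ_sat)·tanφ'/tanβ.)
γ' = 19.4 − 9.81 = 9.59 kN/m³
Numerator = 0.0 + 9.59·3.6·cos²12.4°·tan32.9° = 0.0 + 9.59·3.6·0.9539·0.6469 = 21.305 kPa
Denominator = 19.4·3.6·sin12.4°·cos12.4° = 19.4·3.6·0.2147·0.9767 = 14.647 kPa
FS = 21.305 / 14.647 = 1.455

FS = 1.45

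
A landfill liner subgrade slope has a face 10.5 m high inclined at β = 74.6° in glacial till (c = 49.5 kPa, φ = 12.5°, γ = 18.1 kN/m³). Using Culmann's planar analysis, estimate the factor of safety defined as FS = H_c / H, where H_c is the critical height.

H_c = (4c/γ) · sinβ cosφ / [1 − cos(β − φ)]
    = (4·49.5/18.1) · sin74.6°·cos12.5° / [1 − cos62.1°]
    = 10.939 · 0.9412 / 0.5321 = 19.35 m
FS = H_c / H = 19.35 / 10.5 = 1.843

FS = 1.84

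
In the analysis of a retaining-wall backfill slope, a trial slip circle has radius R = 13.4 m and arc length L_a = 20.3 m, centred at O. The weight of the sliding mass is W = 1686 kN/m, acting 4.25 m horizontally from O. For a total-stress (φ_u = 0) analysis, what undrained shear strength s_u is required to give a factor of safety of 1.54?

s_u = 40.6 kPa

FS = s_u·L_a·R / (W·d), so s_u = FS·W·d / (L_a·R).
s_u = 1.54·1686·4.25 / (20.30·13.4) = 11034.9 / 272.02 = 40.57 kPa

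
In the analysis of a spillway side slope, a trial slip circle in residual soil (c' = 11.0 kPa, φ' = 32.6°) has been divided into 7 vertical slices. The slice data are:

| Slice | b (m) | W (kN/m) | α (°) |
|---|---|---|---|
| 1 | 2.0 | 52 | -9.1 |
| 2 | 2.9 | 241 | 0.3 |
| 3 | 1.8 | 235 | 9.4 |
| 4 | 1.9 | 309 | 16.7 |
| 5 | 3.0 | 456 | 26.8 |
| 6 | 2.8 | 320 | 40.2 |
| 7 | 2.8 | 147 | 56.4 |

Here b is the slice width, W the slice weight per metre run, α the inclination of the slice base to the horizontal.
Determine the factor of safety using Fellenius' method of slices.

Ordinary method of slices: FS = Σ[c'·Δl_i + (W_i cosα_i)·tanφ'] / Σ W_i sinα_i, with Δl_i = b_i / cosα_i.
Slice 1: Δl = 2.0/cos(-9.1°) = 2.025 m; N'_1 = 52·cos(-9.1°) = 51.3; c'Δl = 22.28; W sinα = -8.2
Slice 2: Δl = 2.9/cos0.3° = 2.900 m; N'_2 = 241·cos0.3° = 241.0; c'Δl = 31.90; W sinα = 1.3
Slice 3: Δl = 1.8/cos9.4° = 1.824 m; N'_3 = 235·cos9.4° = 231.8; c'Δl = 20.07; W sinα = 38.4
Slice 4: Δl = 1.9/cos16.7° = 1.984 m; N'_4 = 309·cos16.7° = 296.0; c'Δl = 21.82; W sinα = 88.8
Slice 5: Δl = 3.0/cos26.8° = 3.361 m; N'_5 = 456·cos26.8° = 407.0; c'Δl = 36.97; W sinα = 205.6
Slice 6: Δl = 2.8/cos40.2° = 3.666 m; N'_6 = 320·cos40.2° = 244.4; c'Δl = 40.32; W sinα = 206.5
Slice 7: Δl = 2.8/cos56.4° = 5.060 m; N'_7 = 147·cos56.4° = 81.3; c'Δl = 55.66; W sinα = 122.4
Σc'Δl = 229.0 kN/m; ΣN' = 1552.9 kN/m; ΣW sinα = 654.8 kN/m
Resisting = 229.0 + 1552.9·tan32.6° = 229.0 + 993.1 = 1222.2 kN/m
FS = 1222.2 / 654.8 = 1.866

FS = 1.87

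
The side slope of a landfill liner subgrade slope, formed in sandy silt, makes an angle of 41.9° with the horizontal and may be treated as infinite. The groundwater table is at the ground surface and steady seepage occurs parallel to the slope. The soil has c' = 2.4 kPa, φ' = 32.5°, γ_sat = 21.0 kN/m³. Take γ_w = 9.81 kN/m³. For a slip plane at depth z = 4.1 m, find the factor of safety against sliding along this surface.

With seepage parallel to the slope and the water table at the surface, the effective normal stress on the slip plane uses the buoyant unit weight γ' = γ_sat − γ_w while the driving shear stress uses γ_sat:
FS = [c' + γ' z cos²β tanφ'] / [γ_sat z sinβ cosβ]
γ' = 21.0 − 9.81 = 11.19 kN/m³
Numerator = 2.4 + 11.19·4.1·cos²41.9°·tan32.5° = 2.4 + 11.19·4.1·0.5540·0.6371 = 18.592 kPa
Denominator = 21.0·4.1·sin41.9°·cos41.9° = 21.0·4.1·0.6678·0.7443 = 42.798 kPa
FS = 18.592 / 42.798 = 0.434

FS = 0.43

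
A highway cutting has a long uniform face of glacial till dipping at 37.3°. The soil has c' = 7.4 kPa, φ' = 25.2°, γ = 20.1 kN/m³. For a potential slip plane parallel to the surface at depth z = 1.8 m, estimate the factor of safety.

For an infinite slope with a slip plane parallel to the surface (no pore pressure): FS = [c' + γz cos²β tanφ'] / [γz sinβ cosβ].
γz = 20.1·1.8 = 36.18 kN/m²
Numerator = 7.4 + 36.18·cos²37.3°·tan25.2° = 7.4 + 36.18·0.6328·0.4706 = 18.173 kPa
Denominator = 36.18·sin37.3°·cos37.3° = 36.18·0.6060·0.7955 = 17.440 kPa
FS = 18.173 / 17.440 = 1.042

FS = 1.04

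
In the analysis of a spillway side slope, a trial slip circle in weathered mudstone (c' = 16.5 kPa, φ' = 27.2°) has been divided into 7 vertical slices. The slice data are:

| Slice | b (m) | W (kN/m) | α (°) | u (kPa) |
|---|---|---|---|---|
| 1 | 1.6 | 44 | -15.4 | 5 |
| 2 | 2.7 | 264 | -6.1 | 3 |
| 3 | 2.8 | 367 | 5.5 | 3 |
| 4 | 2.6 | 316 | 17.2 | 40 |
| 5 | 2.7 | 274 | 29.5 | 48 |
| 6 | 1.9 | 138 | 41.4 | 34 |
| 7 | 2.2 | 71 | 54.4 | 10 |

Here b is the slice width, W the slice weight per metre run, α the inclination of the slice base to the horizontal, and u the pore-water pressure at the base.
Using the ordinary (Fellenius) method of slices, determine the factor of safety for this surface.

Ordinary method of slices: FS = Σ[c'·Δl_i + (W_i cosα_i − u_i·Δl_i)·tanφ'] / Σ W_i sinα_i, with Δl_i = b_i / cosα_i.
Slice 1: Δl = 1.6/cos(-15.4°) = 1.660 m; N'_1 = 44·cos(-15.4°) − 5·1.660 = 34.1; c'Δl = 27.38; W sinα = -11.7
Slice 2: Δl = 2.7/cos(-6.1°) = 2.715 m; N'_2 = 264·cos(-6.1°) − 3·2.715 = 254.4; c'Δl = 44.80; W sinα = -28.1
Slice 3: Δl = 2.8/cos5.5° = 2.813 m; N'_3 = 367·cos5.5° − 3·2.813 = 356.9; c'Δl = 46.41; W sinα = 35.2
Slice 4: Δl = 2.6/cos17.2° = 2.722 m; N'_4 = 316·cos17.2° − 40·2.722 = 193.0; c'Δl = 44.91; W sinα = 93.4
Slice 5: Δl = 2.7/cos29.5° = 3.102 m; N'_5 = 274·cos29.5° − 48·3.102 = 89.6; c'Δl = 51.19; W sinα = 134.9
Slice 6: Δl = 1.9/cos41.4° = 2.533 m; N'_6 = 138·cos41.4° − 34·2.533 = 17.4; c'Δl = 41.79; W sinα = 91.3
Slice 7: Δl = 2.2/cos54.4° = 3.779 m; N'_7 = 71·cos54.4° − 10·3.779 = 3.5; c'Δl = 62.36; W sinα = 57.7
Σc'Δl = 318.8 kN/m; ΣN' = 948.9 kN/m; ΣW sinα = 372.8 kN/m
Resisting = 318.8 + 948.9·tan27.2° = 318.8 + 487.6 = 806.5 kN/m
FS = 806.5 / 372.8 = 2.163

FS = 2.16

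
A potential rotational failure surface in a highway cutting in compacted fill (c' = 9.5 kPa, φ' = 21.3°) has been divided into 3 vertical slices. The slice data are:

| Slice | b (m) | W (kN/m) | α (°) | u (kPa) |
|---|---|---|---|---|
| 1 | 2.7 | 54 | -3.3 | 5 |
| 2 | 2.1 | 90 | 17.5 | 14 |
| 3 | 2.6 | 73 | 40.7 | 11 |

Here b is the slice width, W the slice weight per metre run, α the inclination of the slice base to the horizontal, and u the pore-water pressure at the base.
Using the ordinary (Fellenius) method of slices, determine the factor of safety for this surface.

FS = 1.72

Ordinary method of slices: FS = Σ[c'·Δl_i + (W_i cosα_i − u_i·Δl_i)·tanφ'] / Σ W_i sinα_i, with Δl_i = b_i / cosα_i.
Slice 1: Δl = 2.7/cos(-3.3°) = 2.704 m; N'_1 = 54·cos(-3.3°) − 5·2.704 = 40.4; c'Δl = 25.69; W sinα = -3.1
Slice 2: Δl = 2.1/cos17.5° = 2.202 m; N'_2 = 90·cos17.5° − 14·2.202 = 55.0; c'Δl = 20.92; W sinα = 27.1
Slice 3: Δl = 2.6/cos40.7° = 3.429 m; N'_3 = 73·cos40.7° − 11·3.429 = 17.6; c'Δl = 32.58; W sinα = 47.6
Σc'Δl = 79.2 kN/m; ΣN' = 113.0 kN/m; ΣW sinα = 71.6 kN/m
Resisting = 79.2 + 113.0·tan21.3° = 79.2 + 44.1 = 123.3 kN/m
FS = 123.3 / 71.6 = 1.722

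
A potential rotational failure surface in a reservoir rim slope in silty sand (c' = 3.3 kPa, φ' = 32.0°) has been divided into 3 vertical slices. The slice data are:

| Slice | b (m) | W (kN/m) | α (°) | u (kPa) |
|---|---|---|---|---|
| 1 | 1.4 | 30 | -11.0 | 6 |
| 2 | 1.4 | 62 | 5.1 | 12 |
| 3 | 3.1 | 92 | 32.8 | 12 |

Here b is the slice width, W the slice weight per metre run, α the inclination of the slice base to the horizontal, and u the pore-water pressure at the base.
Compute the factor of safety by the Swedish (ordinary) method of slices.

Ordinary method of slices: FS = Σ[c'·Δl_i + (W_i cosα_i − u_i·Δl_i)·tanφ'] / Σ W_i sinα_i, with Δl_i = b_i / cosα_i.
Slice 1: Δl = 1.4/cos(-11.0°) = 1.426 m; N'_1 = 30·cos(-11.0°) − 6·1.426 = 20.9; c'Δl = 4.71; W sinα = -5.7
Slice 2: Δl = 1.4/cos5.1° = 1.406 m; N'_2 = 62·cos5.1° − 12·1.406 = 44.9; c'Δl = 4.64; W sinα = 5.5
Slice 3: Δl = 3.1/cos32.8° = 3.688 m; N'_3 = 92·cos32.8° − 12·3.688 = 33.1; c'Δl = 12.17; W sinα = 49.8
Σc'Δl = 21.5 kN/m; ΣN' = 98.9 kN/m; ΣW sinα = 49.6 kN/m
Resisting = 21.5 + 98.9·tan32.0° = 21.5 + 61.8 = 83.3 kN/m
FS = 83.3 / 49.6 = 1.678

FS = 1.68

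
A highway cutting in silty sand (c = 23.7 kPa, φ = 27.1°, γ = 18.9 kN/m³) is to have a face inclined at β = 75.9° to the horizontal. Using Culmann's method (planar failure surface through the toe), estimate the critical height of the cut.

H_c = 12.69 m

Culmann's analysis gives the critical failure plane at α_cr = (β + φ)/2 = (75.9 + 27.1)/2 = 51.5°, and the critical height
H_c = (4c/γ) · sinβ cosφ / [1 − cos(β − φ)]
    = (4·23.7/18.9) · sin75.9°·cos27.1° / [1 − cos(48.8°)]
    = 5.016 · 0.9699·0.8902 / [1 − 0.6587]
    = 5.016 · 0.8634 / 0.3413
    = 12.69 m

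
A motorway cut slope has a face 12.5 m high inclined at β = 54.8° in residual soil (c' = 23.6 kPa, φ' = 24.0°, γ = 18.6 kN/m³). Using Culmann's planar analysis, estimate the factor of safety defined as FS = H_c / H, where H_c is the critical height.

H_c = (4c'/γ) · sinβ cosφ' / [1 − cos(β − φ')]
    = (4·23.6/18.6) · sin54.8°·cos24.0° / [1 − cos30.8°]
    = 5.075 · 0.7465 / 0.1410 = 26.86 m
FS = H_c / H = 26.86 / 12.5 = 2.149

FS = 2.15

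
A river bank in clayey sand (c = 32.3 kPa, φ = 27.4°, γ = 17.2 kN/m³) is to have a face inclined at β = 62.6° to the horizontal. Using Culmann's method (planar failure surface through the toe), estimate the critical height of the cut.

H_c = 32.38 m

Culmann's analysis gives the critical failure plane at α_cr = (β + φ)/2 = (62.6 + 27.4)/2 = 45.0°, and the critical height
H_c = (4c/γ) · sinβ cosφ / [1 − cos(β − φ)]
    = (4·32.3/17.2) · sin62.6°·cos27.4° / [1 − cos(35.2°)]
    = 7.512 · 0.8878·0.8878 / [1 − 0.8171]
    = 7.512 · 0.7882 / 0.1829
    = 32.38 m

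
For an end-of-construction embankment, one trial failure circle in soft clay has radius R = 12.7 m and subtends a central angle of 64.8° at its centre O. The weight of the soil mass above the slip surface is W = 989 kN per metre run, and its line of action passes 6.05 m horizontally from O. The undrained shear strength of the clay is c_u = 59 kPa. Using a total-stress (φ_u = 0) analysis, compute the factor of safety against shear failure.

FS = 1.80

Taking moments about the centre O, the resisting moment is provided by the undrained shear strength acting along the arc:
Arc length L_a = R·θ = 12.7·(64.8°·π/180) = 12.7·1.1310 = 14.36 m
M_R = c_u·L_a·R = 59·14.36·12.7 = 10762.5 kN·m/m
M_D = W·d = 989·6.05 = 5983.4 kN·m/m
FS = M_R / M_D = 10762.5 / 5983.4 = 1.799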